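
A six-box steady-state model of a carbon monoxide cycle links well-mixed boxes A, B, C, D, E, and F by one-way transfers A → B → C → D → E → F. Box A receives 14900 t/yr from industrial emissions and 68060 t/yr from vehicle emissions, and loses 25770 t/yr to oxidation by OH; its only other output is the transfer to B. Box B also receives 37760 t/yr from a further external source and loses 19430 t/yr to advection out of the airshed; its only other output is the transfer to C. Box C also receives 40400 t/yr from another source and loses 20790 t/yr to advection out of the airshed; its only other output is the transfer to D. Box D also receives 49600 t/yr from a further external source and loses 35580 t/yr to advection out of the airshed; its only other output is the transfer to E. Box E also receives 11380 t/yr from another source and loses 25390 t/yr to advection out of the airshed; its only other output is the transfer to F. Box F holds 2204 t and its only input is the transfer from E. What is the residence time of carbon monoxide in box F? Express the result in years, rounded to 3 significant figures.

Box A: F(A→B) = (14900 + 68060) − 25770 = 57190 t/yr.
Box B: F(B→C) = (57190 + 37760) − 19430 = 75520 t/yr.
Box C: F(C→D) = (75520 + 40400) − 20790 = 95130 t/yr.
Box D: F(D→E) = (95130 + 49600) − 35580 = 109150 t/yr.
Box E: F(E→F) = (109150 + 11380) − 25390 = 95140 t/yr.
Box F throughput = its input = 95140 t/yr; τ = 2204 / 95140 = 0.02317 yr.

0.0232 yr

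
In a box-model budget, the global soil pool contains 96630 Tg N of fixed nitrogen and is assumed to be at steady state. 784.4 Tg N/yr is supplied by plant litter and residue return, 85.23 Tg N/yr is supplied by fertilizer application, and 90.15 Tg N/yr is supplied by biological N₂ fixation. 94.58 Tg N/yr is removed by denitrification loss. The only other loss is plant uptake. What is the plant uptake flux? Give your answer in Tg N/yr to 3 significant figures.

At steady state ΣF_in = ΣF_out.
ΣF_in = 784.4 + 85.23 + 90.15 = 959.78 Tg N/yr.
Plant uptake flux = ΣF_in − (94.58) = 959.78 − 94.58 = 865.2 Tg N/yr.

865 Tg N/yr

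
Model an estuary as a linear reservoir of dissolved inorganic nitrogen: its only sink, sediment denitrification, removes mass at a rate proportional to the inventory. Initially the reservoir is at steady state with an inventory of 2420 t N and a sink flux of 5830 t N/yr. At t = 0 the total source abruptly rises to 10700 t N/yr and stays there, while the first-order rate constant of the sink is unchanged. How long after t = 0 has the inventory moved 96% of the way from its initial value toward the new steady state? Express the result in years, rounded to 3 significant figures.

1.34 yr

τ = M₀/F₀ = 2420/5830 = 0.4151 yr.
The remaining gap fraction is e^(−t/τ); 96% covered ⇒ e^(−t/τ) = 0.0400.
t = −τ ln(0.0400) = 0.4151 × 3.219 = 1.336 yr.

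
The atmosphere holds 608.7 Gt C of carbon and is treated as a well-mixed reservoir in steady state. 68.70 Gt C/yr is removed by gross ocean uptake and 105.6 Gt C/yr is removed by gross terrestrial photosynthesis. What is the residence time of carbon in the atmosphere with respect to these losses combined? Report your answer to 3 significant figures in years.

Total removal = 68.70 + 105.6 = 174.30 Gt C/yr.
τ = M / ΣF_out = 608.7 / 174.30 = 3.492 yr.

3.49 yr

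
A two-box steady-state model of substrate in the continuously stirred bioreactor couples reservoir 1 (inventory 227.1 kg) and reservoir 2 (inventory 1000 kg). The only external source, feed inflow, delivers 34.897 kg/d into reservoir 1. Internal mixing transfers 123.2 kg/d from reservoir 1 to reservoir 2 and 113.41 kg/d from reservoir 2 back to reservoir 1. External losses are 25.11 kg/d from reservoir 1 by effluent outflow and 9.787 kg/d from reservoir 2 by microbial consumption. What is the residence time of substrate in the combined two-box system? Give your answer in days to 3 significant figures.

Residence time in the combined system uses the total inventory and the total *external* removal — internal exchanges between the two boxes cancel.
M_total = 227.1 + 1000 = 1227.1 kg.
ΣF_external_out = 25.11 + 9.787 = 34.897 kg/d.
τ = M_total / ΣF_ext = 1227.1 / 34.897 = 35.16 d.

35.2 d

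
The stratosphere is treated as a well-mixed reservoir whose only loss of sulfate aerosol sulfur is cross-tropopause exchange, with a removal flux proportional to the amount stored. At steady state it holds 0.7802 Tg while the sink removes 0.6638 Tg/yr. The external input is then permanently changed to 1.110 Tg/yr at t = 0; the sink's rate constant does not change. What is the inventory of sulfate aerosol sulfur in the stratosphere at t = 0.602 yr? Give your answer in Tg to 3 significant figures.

τ = M₀/F₀ = 0.7802/0.6638 = 1.175 yr; rate constant k = 1/τ.
New steady state M_∞ = F₁/k = F₁·τ = 1.110 × 1.175 = 1.3046 Tg.
M(t) = M_∞ + (M₀ − M_∞)·e^(−t/τ); t/τ = 0.602/1.175 = 0.5122, so e^(−t/τ) = 0.5992.
M(t) = 1.3046 − 0.5244 × 0.5992 = 0.99040 Tg.

0.990 Tg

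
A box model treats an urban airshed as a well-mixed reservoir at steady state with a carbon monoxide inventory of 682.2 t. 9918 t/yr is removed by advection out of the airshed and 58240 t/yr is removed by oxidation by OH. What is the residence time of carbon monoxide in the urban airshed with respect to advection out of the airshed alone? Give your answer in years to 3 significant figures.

0.0688 yr

Residence time with respect to a single sink: τ = M / F_sink.
τ = 682.2 / 9918 = 0.06878 yr.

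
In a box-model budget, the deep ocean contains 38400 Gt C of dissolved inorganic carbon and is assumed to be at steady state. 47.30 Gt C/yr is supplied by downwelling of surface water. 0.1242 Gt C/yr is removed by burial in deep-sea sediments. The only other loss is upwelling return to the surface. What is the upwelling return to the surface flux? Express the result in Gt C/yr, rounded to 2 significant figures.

47 Gt C/yr

At steady state ΣF_in = ΣF_out.
ΣF_in = 47.300 Gt C/yr.
Upwelling return to the surface flux = ΣF_in − (0.1242) = 47.300 − 0.1242 = 47.18 Gt C/yr.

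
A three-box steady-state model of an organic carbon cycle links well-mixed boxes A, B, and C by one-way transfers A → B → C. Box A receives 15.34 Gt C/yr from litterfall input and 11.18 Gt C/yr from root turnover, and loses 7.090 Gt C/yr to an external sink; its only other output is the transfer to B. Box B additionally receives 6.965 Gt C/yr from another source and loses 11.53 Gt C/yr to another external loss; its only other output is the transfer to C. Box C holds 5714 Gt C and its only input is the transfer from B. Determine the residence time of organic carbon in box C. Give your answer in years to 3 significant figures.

Box A: F(A→B) = (15.34 + 11.18) − 7.090 = 19.430 Gt C/yr.
Box B: F(B→C) = (19.430 + 6.965) − 11.53 = 14.865 Gt C/yr.
Box C throughput = its input = 14.865 Gt C/yr; τ = 5714 / 14.865 = 384.4 yr.

384 yr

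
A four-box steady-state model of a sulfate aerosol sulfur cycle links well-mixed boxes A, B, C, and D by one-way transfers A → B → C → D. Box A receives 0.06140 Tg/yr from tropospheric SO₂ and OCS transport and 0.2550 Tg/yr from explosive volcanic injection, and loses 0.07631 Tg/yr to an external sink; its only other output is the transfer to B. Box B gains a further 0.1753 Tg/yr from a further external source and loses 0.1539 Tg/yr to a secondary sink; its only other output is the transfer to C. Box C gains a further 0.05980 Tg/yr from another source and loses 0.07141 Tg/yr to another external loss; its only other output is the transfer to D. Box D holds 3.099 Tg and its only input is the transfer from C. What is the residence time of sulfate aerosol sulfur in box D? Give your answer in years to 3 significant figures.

12.4 yr

Box A: F(A→B) = (0.06140 + 0.2550) − 0.07631 = 0.24009 Tg/yr.
Box B: F(B→C) = (0.24009 + 0.1753) − 0.1539 = 0.26149 Tg/yr.
Box C: F(C→D) = (0.26149 + 0.05980) − 0.07141 = 0.24988 Tg/yr.
Box D throughput = its input = 0.24988 Tg/yr; τ = 3.099 / 0.24988 = 12.40 yr.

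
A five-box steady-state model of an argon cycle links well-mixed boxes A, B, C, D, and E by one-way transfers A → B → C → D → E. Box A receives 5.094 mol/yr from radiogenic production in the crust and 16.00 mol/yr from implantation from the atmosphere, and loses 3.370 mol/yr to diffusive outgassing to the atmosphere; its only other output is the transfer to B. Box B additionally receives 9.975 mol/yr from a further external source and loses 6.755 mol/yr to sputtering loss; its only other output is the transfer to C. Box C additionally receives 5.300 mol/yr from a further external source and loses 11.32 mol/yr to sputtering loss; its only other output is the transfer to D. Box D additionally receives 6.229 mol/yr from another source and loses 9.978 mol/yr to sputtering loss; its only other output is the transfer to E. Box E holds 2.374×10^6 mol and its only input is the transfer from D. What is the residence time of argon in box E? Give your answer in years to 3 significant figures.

Box A: F(A→B) = (5.094 + 16.00) − 3.370 = 17.724 mol/yr.
Box B: F(B→C) = (17.724 + 9.975) − 6.755 = 20.944 mol/yr.
Box C: F(C→D) = (20.944 + 5.300) − 11.32 = 14.924 mol/yr.
Box D: F(D→E) = (14.924 + 6.229) − 9.978 = 11.175 mol/yr.
Box E throughput = its input = 11.175 mol/yr; τ = 2.374×10^6 / 11.175 = 212400 yr.

212000 yr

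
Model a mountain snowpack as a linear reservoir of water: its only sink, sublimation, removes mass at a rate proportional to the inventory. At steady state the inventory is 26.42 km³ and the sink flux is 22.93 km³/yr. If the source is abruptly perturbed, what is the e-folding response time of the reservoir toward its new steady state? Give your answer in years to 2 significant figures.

For a linear reservoir the response time equals the residence time τ = M/F.
τ = 26.42 / 22.93 = 1.152 yr.

1.2 yr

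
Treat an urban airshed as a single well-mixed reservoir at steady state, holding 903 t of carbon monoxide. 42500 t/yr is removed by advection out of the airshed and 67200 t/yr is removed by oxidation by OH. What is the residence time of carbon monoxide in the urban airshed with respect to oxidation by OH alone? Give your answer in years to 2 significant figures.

0.013 yr

Residence time with respect to a single sink: τ = M / F_sink.
τ = 903 / 67200 = 0.01344 yr.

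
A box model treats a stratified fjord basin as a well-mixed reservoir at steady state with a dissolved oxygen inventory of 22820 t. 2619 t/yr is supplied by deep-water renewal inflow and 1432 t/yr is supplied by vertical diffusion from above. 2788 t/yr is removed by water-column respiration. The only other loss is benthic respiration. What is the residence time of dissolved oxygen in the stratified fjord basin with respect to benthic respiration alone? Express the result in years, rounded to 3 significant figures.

18.1 yr

At steady state ΣF_in = ΣF_out.
ΣF_in = 2619 + 1432 = 4051.0 t/yr.
Benthic respiration flux = ΣF_in − (2788) = 4051.0 − 2788 = 1263 t/yr.
τ = M / F = 22820 / 1263 = 18.07 yr.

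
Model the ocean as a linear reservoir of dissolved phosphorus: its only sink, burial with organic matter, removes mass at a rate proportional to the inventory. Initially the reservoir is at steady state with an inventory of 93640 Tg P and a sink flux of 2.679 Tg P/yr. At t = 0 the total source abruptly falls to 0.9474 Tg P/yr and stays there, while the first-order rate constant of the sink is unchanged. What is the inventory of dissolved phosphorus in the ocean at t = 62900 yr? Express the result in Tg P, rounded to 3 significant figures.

The sink rate constant is k = F₀/M₀ = 2.679/93640 = 2.861×10^-5 yr⁻¹.
Solving dM/dt = F₁ − kM with M(0) = M₀ gives M(t) = F₁/k + (M₀ − F₁/k)·e^(−kt).
F₁/k = 0.9474/2.861×10^-5 = 33115 Tg P; kt = 2.861×10^-5 × 62900 = 1.800, e^(−kt) = 0.1654.
M(62900) = 33115 + (93640 − 33115) × 0.1654 = 33115 + 10010 = 43124 Tg P.

43100 Tg P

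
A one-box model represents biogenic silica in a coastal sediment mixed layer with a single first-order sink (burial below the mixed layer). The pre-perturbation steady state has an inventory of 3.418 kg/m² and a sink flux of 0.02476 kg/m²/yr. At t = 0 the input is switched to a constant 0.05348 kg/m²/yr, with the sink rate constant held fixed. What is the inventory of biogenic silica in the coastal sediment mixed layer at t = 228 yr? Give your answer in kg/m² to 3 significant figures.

6.62 kg/m²

Residence time τ = M₀/F₀ = 138.0 yr. The eventual steady state is M_∞ = M₀·(F₁/F₀) = 3.418 × 0.05348/0.02476 = 7.3827 kg/m².
The anomaly ΔM(t) = M(t) − M_∞ decays as ΔM₀·e^(−t/τ) with ΔM₀ = 3.418 − 7.3827 = −3.965 kg/m².
At t = 228 yr, e^(−t/τ) = e^(−1.652) = 0.1917, so ΔM = −0.7602 kg/m² and M = 7.3827 − 0.7602 = 6.6225 kg/m².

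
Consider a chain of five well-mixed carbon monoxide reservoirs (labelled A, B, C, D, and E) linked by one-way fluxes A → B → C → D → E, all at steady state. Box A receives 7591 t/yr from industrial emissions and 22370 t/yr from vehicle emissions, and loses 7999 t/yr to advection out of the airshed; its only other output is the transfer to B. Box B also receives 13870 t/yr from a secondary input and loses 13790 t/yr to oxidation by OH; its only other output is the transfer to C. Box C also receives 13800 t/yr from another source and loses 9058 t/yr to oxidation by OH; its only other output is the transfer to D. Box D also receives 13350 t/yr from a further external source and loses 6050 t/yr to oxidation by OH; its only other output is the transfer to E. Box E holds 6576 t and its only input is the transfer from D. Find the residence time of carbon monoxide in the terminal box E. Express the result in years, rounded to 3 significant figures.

Box A: F(A→B) = (7591 + 22370) − 7999 = 21962 t/yr.
Box B: F(B→C) = (21962 + 13870) − 13790 = 22042 t/yr.
Box C: F(C→D) = (22042 + 13800) − 9058 = 26784 t/yr.
Box D: F(D→E) = (26784 + 13350) − 6050 = 34084 t/yr.
Box E throughput = its input = 34084 t/yr; τ = 6576 / 34084 = 0.1929 yr.

0.193 yr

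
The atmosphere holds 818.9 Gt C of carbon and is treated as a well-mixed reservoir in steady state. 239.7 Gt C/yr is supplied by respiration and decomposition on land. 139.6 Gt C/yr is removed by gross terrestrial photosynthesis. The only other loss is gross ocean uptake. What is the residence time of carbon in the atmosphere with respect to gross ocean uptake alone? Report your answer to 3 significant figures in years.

At steady state ΣF_in = ΣF_out.
ΣF_in = 239.70 Gt C/yr.
Gross ocean uptake flux = ΣF_in − (139.6) = 239.70 − 139.6 = 100.1 Gt C/yr.
τ = M / F = 818.9 / 100.1 = 8.181 yr.

8.18 yr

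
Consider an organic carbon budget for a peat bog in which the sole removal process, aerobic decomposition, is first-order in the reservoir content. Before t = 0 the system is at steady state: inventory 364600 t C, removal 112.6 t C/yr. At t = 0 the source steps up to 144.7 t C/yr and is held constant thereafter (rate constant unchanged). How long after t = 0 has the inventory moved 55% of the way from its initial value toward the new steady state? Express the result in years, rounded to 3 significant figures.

τ = M₀/F₀ = 364600/112.6 = 3238 yr.
The remaining gap fraction is e^(−t/τ); 55% covered ⇒ e^(−t/τ) = 0.450.
t = −τ ln(0.450) = 3238 × 0.7985 = 2586 yr.

2590 yr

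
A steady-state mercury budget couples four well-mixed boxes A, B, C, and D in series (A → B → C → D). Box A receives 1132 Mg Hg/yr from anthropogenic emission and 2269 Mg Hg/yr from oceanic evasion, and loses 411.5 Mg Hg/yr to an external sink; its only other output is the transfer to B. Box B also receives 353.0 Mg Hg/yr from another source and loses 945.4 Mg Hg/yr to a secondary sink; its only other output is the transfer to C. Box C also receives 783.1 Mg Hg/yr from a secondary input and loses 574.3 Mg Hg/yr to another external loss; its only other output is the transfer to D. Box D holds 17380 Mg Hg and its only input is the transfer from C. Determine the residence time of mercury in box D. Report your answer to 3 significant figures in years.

Box A: F(A→B) = (1132 + 2269) − 411.5 = 2989.5 Mg Hg/yr.
Box B: F(B→C) = (2989.5 + 353.0) − 945.4 = 2397.1 Mg Hg/yr.
Box C: F(C→D) = (2397.1 + 783.1) − 574.3 = 2605.9 Mg Hg/yr.
Box D throughput = its input = 2605.9 Mg Hg/yr; τ = 17380 / 2605.9 = 6.669 yr.

6.67 yr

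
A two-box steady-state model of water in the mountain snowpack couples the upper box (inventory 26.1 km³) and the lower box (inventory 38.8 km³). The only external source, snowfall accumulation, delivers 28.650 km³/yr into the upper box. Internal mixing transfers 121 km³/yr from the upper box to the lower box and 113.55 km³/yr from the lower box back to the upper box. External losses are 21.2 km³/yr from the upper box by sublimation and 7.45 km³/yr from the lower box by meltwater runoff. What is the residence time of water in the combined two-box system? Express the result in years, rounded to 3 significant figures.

2.27 yr

For the system as a whole, the A↔B exchange is internal and contributes nothing to the throughput; only the external sinks remove mass.
M_total = 26.1 + 38.8 = 64.900 km³.
ΣF_external_out = 21.2 + 7.45 = 28.650 km³/yr.
τ = M_total / ΣF_ext = 64.900 / 28.650 = 2.265 yr.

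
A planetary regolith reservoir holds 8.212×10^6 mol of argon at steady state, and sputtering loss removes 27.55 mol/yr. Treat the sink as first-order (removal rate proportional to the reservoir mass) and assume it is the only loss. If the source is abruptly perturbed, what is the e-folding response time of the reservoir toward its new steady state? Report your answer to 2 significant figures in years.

For a linear reservoir the response time equals the residence time τ = M/F.
τ = 8.212×10^6 / 27.55 = 298100 yr.

300000 yr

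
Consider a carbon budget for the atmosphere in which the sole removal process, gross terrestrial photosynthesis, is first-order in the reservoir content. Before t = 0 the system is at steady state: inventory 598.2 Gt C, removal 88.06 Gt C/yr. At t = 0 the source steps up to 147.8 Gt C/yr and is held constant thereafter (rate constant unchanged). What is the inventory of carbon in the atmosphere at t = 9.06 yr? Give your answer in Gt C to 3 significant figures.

897 Gt C

Residence time τ = M₀/F₀ = 6.793 yr. The eventual steady state is M_∞ = M₀·(F₁/F₀) = 598.2 × 147.8/88.06 = 1004.0 Gt C.
The anomaly ΔM(t) = M(t) − M_∞ decays as ΔM₀·e^(−t/τ) with ΔM₀ = 598.2 − 1004.0 = −405.8 Gt C.
At t = 9.06 yr, e^(−t/τ) = e^(−1.334) = 0.2635, so ΔM = −106.9 Gt C and M = 1004.0 − 106.9 = 897.09 Gt C.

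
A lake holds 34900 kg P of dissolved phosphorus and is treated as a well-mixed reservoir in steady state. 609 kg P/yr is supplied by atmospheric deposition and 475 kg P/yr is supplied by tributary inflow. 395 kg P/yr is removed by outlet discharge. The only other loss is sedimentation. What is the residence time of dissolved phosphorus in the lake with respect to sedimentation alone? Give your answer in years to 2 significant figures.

51 yr

At steady state ΣF_in = ΣF_out.
ΣF_in = 609 + 475 = 1084.0 kg P/yr.
Sedimentation flux = ΣF_in − (395) = 1084.0 − 395.0 = 689.0 kg P/yr.
τ = M / F = 34900 / 689.0 = 50.65 yr.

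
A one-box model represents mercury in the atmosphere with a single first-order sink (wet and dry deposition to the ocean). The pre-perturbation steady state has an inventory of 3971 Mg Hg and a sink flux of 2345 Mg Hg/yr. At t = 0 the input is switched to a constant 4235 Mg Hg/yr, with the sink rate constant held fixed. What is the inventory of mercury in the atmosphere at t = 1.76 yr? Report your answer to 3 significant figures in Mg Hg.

6040 Mg Hg

The sink rate constant is k = F₀/M₀ = 2345/3971 = 0.5905 yr⁻¹.
Solving dM/dt = F₁ − kM with M(0) = M₀ gives M(t) = F₁/k + (M₀ − F₁/k)·e^(−kt).
F₁/k = 4235/0.5905 = 7171.5 Mg Hg; kt = 0.5905 × 1.76 = 1.039, e^(−kt) = 0.3537.
M(1.76) = 7171.5 + (3971 − 7171.5) × 0.3537 = 7171.5 − 1132 = 6039.5 Mg Hg.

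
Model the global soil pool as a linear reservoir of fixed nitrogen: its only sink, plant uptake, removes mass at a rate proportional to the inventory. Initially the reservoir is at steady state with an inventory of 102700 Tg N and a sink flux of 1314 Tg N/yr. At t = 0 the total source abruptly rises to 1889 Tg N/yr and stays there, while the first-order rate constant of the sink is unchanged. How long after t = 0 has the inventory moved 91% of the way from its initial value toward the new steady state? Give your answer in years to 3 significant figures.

188 yr

τ = M₀/F₀ = 102700/1314 = 78.16 yr.
The remaining gap fraction is e^(−t/τ); 91% covered ⇒ e^(−t/τ) = 0.0900.
t = −τ ln(0.0900) = 78.16 × 2.408 = 188.2 yr.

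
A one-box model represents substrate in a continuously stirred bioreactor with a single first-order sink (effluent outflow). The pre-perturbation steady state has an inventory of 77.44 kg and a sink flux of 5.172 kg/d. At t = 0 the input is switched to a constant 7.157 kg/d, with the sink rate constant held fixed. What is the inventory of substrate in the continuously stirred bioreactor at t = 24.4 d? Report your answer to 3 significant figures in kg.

The sink rate constant is k = F₀/M₀ = 5.172/77.44 = 0.06679 d⁻¹.
Solving dM/dt = F₁ − kM with M(0) = M₀ gives M(t) = F₁/k + (M₀ − F₁/k)·e^(−kt).
F₁/k = 7.157/0.06679 = 107.16 kg; kt = 0.06679 × 24.4 = 1.630, e^(−kt) = 0.1960.
M(24.4) = 107.16 + (77.44 − 107.16) × 0.1960 = 107.16 − 5.826 = 101.34 kg.

101 kg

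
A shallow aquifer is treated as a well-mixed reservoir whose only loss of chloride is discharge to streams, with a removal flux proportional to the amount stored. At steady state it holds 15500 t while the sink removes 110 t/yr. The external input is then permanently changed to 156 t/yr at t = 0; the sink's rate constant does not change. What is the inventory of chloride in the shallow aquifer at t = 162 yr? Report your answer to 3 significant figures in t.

19900 t

τ = M₀/F₀ = 15500/110 = 140.9 yr; rate constant k = 1/τ.
New steady state M_∞ = F₁/k = F₁·τ = 156 × 140.9 = 21982 t.
M(t) = M_∞ + (M₀ − M_∞)·e^(−t/τ); t/τ = 162/140.9 = 1.150, so e^(−t/τ) = 0.3167.
M(t) = 21982 − 6482 × 0.3167 = 19929 t.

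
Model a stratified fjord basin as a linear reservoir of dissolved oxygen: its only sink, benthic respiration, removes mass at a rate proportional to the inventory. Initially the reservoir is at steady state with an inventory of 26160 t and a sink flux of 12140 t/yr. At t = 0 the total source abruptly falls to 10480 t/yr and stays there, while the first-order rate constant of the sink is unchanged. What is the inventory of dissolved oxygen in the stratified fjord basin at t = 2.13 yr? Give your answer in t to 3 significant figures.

23900 t

Residence time τ = M₀/F₀ = 2.155 yr. The eventual steady state is M_∞ = M₀·(F₁/F₀) = 26160 × 10480/12140 = 22583 t.
The anomaly ΔM(t) = M(t) − M_∞ decays as ΔM₀·e^(−t/τ) with ΔM₀ = 26160 − 22583 = 3577 t.
At t = 2.13 yr, e^(−t/τ) = e^(−0.9885) = 0.3721, so ΔM = 1331 t and M = 22583 + 1331 = 23914 t.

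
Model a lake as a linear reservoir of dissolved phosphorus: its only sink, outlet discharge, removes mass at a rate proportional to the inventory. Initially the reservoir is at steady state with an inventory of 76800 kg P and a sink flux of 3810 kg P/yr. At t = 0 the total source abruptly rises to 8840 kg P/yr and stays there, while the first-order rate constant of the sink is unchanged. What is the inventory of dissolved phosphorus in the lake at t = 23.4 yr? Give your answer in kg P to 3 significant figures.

The sink rate constant is k = F₀/M₀ = 3810/76800 = 0.04961 yr⁻¹.
Solving dM/dt = F₁ − kM with M(0) = M₀ gives M(t) = F₁/k + (M₀ − F₁/k)·e^(−kt).
F₁/k = 8840/0.04961 = 178190 kg P; kt = 0.04961 × 23.4 = 1.161, e^(−kt) = 0.3132.
M(23.4) = 178190 + (76800 − 178190) × 0.3132 = 178190 − 31760 = 146430 kg P.

146000 kg P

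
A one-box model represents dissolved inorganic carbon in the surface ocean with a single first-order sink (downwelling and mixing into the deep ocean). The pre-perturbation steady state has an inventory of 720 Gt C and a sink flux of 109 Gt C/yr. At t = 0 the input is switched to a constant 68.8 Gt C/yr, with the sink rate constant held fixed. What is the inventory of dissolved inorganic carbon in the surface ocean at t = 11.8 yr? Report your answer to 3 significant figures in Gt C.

The sink rate constant is k = F₀/M₀ = 109/720 = 0.1514 yr⁻¹.
Solving dM/dt = F₁ − kM with M(0) = M₀ gives M(t) = F₁/k + (M₀ − F₁/k)·e^(−kt).
F₁/k = 68.8/0.1514 = 454.46 Gt C; kt = 0.1514 × 11.8 = 1.786, e^(−kt) = 0.1676.
M(11.8) = 454.46 + (720 − 454.46) × 0.1676 = 454.46 + 44.50 = 498.95 Gt C.

499 Gt C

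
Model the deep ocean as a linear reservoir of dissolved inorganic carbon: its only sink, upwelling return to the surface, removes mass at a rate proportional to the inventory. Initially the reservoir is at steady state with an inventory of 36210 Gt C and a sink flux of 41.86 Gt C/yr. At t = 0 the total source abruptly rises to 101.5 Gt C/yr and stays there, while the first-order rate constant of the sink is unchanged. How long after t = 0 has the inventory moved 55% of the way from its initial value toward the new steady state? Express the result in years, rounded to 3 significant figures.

691 yr

τ = M₀/F₀ = 36210/41.86 = 865.0 yr.
The remaining gap fraction is e^(−t/τ); 55% covered ⇒ e^(−t/τ) = 0.450.
t = −τ ln(0.450) = 865.0 × 0.7985 = 690.7 yr.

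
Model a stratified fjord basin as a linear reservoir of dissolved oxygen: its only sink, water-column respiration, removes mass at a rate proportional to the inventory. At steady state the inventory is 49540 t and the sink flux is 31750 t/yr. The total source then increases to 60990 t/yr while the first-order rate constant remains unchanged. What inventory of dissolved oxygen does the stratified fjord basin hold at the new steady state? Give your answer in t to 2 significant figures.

95000 t

Rate constant k = F/M = 31750 / 49540 = 0.6409 yr⁻¹.
At the new steady state, source = k·M_new ⇒ M_new = 60990 / 0.6409 = 95160 t.
(Equivalently M_new = M × F_new/F_old = 49540 × 60990/31750.)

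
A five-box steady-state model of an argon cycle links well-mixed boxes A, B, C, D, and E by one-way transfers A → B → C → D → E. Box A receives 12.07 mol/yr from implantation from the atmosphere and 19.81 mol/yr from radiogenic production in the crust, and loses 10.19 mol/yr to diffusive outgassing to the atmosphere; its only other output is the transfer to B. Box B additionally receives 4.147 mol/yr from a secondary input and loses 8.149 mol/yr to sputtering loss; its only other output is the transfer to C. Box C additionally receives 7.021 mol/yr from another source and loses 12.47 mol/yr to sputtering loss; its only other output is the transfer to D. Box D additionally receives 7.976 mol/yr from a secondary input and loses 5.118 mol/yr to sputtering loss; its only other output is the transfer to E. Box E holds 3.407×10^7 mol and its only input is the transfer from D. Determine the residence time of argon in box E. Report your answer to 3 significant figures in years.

2.26×10^6 yr

Box A: F(A→B) = (12.07 + 19.81) − 10.19 = 21.690 mol/yr.
Box B: F(B→C) = (21.690 + 4.147) − 8.149 = 17.688 mol/yr.
Box C: F(C→D) = (17.688 + 7.021) − 12.47 = 12.239 mol/yr.
Box D: F(D→E) = (12.239 + 7.976) − 5.118 = 15.097 mol/yr.
Box E throughput = its input = 15.097 mol/yr; τ = 3.407×10^7 / 15.097 = 2.257×10^6 yr.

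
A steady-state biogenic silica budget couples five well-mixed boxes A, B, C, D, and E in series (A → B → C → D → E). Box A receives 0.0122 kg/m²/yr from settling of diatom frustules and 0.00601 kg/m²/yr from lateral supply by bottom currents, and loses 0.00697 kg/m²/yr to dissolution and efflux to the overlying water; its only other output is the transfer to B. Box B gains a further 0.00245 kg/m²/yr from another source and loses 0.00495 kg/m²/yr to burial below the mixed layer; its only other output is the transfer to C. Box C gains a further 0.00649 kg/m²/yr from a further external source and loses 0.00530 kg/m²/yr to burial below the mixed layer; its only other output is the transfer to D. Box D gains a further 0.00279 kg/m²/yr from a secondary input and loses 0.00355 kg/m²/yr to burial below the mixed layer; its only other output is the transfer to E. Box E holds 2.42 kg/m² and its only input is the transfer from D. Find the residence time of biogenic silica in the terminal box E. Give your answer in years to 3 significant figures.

Box A: F(A→B) = (0.0122 + 0.00601) − 0.00697 = 0.011240 kg/m²/yr.
Box B: F(B→C) = (0.011240 + 0.00245) − 0.00495 = 0.0087400 kg/m²/yr.
Box C: F(C→D) = (0.0087400 + 0.00649) − 0.00530 = 0.0099300 kg/m²/yr.
Box D: F(D→E) = (0.0099300 + 0.00279) − 0.00355 = 0.0091700 kg/m²/yr.
Box E throughput = its input = 0.0091700 kg/m²/yr; τ = 2.42 / 0.0091700 = 263.9 yr.

264 yr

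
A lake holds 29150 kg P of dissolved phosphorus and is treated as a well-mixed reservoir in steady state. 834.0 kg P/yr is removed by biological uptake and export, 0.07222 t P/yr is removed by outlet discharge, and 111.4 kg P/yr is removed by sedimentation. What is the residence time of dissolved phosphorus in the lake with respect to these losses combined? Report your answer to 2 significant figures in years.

Convert the outlet discharge flux: 0.07222 t P/yr = 72.22 kg P/yr.
Total removal = 834.0 + 72.22 + 111.4 = 1017.6 kg P/yr.
τ = M / ΣF_out = 29150 / 1017.6 = 28.65 yr.

29 yr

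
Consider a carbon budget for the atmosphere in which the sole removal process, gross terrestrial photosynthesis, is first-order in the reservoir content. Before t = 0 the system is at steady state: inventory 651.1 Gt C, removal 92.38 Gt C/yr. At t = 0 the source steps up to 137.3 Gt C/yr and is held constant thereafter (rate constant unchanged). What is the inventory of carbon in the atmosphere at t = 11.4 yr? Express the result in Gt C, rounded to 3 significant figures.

905 Gt C

τ = M₀/F₀ = 651.1/92.38 = 7.048 yr; rate constant k = 1/τ.
New steady state M_∞ = F₁/k = F₁·τ = 137.3 × 7.048 = 967.70 Gt C.
M(t) = M_∞ + (M₀ − M_∞)·e^(−t/τ); t/τ = 11.4/7.048 = 1.617, so e^(−t/τ) = 0.1984.
M(t) = 967.70 − 316.6 × 0.1984 = 904.89 Gt C.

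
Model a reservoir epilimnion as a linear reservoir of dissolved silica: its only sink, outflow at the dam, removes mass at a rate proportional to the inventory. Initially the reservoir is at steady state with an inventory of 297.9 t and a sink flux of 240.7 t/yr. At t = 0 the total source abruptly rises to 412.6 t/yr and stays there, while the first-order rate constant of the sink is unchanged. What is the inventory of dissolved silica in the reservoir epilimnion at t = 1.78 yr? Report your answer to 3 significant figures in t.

460 t

τ = M₀/F₀ = 297.9/240.7 = 1.238 yr; rate constant k = 1/τ.
New steady state M_∞ = F₁/k = F₁·τ = 412.6 × 1.238 = 510.65 t.
M(t) = M_∞ + (M₀ − M_∞)·e^(−t/τ); t/τ = 1.78/1.238 = 1.438, so e^(−t/τ) = 0.2373.
M(t) = 510.65 − 212.8 × 0.2373 = 460.15 t.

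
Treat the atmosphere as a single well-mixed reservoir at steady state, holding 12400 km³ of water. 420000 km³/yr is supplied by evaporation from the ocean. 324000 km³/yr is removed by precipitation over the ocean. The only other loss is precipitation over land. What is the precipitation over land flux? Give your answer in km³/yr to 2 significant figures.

96000 km³/yr

At steady state ΣF_in = ΣF_out.
ΣF_in = 420000 km³/yr.
Precipitation over land flux = ΣF_in − (324000) = 420000 − 324000 = 96000 km³/yr.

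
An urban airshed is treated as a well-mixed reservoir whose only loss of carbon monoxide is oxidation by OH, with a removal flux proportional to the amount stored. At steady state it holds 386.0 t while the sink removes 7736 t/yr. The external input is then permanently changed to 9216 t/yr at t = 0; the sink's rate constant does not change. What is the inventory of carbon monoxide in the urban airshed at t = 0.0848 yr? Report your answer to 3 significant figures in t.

τ = M₀/F₀ = 386.0/7736 = 0.04990 yr; rate constant k = 1/τ.
New steady state M_∞ = F₁/k = F₁·τ = 9216 × 0.04990 = 459.85 t.
M(t) = M_∞ + (M₀ − M_∞)·e^(−t/τ); t/τ = 0.0848/0.04990 = 1.700, so e^(−t/τ) = 0.1828.
M(t) = 459.85 − 73.85 × 0.1828 = 446.35 t.

446 t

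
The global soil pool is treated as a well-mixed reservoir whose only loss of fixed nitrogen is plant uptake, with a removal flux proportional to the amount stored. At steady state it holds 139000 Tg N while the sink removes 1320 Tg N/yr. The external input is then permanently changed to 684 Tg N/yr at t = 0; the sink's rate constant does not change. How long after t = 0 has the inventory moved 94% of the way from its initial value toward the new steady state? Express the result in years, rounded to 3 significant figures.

τ = M₀/F₀ = 139000/1320 = 105.3 yr.
The remaining gap fraction is e^(−t/τ); 94% covered ⇒ e^(−t/τ) = 0.0600.
t = −τ ln(0.0600) = 105.3 × 2.813 = 296.3 yr.

296 yr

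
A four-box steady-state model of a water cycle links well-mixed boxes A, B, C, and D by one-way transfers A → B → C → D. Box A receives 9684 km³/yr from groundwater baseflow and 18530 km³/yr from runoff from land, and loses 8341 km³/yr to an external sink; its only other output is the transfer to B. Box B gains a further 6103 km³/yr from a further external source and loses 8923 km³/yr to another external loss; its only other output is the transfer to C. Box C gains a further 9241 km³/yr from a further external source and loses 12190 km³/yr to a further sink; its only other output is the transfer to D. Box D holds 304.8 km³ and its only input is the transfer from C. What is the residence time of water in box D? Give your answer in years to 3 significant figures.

Box A: F(A→B) = (9684 + 18530) − 8341 = 19873 km³/yr.
Box B: F(B→C) = (19873 + 6103) − 8923 = 17053 km³/yr.
Box C: F(C→D) = (17053 + 9241) − 12190 = 14104 km³/yr.
Box D throughput = its input = 14104 km³/yr; τ = 304.8 / 14104 = 0.02161 yr.

0.0216 yr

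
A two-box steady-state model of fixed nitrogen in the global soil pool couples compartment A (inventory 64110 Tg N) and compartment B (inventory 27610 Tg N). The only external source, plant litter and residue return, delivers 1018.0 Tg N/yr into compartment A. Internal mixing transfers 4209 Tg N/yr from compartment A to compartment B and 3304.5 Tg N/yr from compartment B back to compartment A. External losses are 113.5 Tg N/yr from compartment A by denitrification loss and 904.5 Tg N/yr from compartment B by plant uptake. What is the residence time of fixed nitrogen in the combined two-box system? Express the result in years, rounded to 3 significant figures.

90.1 yr

For the system as a whole, the A↔B exchange is internal and contributes nothing to the throughput; only the external sinks remove mass.
M_total = 64110 + 27610 = 91720 Tg N.
ΣF_external_out = 113.5 + 904.5 = 1018.0 Tg N/yr.
τ = M_total / ΣF_ext = 91720 / 1018.0 = 90.10 yr.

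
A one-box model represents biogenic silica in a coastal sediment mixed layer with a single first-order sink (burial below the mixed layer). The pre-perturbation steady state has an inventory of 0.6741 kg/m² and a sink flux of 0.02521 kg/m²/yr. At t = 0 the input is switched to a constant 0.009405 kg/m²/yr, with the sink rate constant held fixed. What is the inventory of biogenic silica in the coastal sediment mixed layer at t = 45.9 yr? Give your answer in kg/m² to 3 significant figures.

0.327 kg/m²

τ = M₀/F₀ = 0.6741/0.02521 = 26.74 yr; rate constant k = 1/τ.
New steady state M_∞ = F₁/k = F₁·τ = 0.009405 × 26.74 = 0.25148 kg/m².
M(t) = M_∞ + (M₀ − M_∞)·e^(−t/τ); t/τ = 45.9/26.74 = 1.717, so e^(−t/τ) = 0.1797.
M(t) = 0.25148 + 0.4226 × 0.1797 = 0.32742 kg/m².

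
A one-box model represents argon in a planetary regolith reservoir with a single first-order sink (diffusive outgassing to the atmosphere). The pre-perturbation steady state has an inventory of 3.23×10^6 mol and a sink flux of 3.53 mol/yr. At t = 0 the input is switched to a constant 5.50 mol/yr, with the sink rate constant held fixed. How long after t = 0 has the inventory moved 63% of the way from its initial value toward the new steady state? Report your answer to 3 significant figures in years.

910000 yr

τ = M₀/F₀ = 3.23×10^6/3.53 = 915000 yr.
The remaining gap fraction is e^(−t/τ); 63% covered ⇒ e^(−t/τ) = 0.370.
t = −τ ln(0.370) = 915000 × 0.9943 = 909800 yr.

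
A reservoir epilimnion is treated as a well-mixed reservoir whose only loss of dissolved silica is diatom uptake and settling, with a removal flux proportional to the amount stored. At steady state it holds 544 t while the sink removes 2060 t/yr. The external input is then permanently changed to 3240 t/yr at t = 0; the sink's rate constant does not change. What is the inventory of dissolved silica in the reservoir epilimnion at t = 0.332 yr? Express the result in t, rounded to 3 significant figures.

767 t

The sink rate constant is k = F₀/M₀ = 2060/544 = 3.787 yr⁻¹.
Solving dM/dt = F₁ − kM with M(0) = M₀ gives M(t) = F₁/k + (M₀ − F₁/k)·e^(−kt).
F₁/k = 3240/3.787 = 855.61 t; kt = 3.787 × 0.332 = 1.257, e^(−kt) = 0.2844.
M(0.332) = 855.61 + (544 − 855.61) × 0.2844 = 855.61 − 88.64 = 766.97 t.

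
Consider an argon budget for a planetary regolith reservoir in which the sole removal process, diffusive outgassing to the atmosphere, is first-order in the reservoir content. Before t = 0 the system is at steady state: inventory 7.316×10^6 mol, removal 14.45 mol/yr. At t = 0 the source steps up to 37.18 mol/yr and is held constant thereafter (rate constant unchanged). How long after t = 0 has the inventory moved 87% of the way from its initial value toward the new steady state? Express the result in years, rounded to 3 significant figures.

1.03×10^6 yr

τ = M₀/F₀ = 7.316×10^6/14.45 = 506300 yr.
The remaining gap fraction is e^(−t/τ); 87% covered ⇒ e^(−t/τ) = 0.130.
t = −τ ln(0.130) = 506300 × 2.040 = 1.033×10^6 yr.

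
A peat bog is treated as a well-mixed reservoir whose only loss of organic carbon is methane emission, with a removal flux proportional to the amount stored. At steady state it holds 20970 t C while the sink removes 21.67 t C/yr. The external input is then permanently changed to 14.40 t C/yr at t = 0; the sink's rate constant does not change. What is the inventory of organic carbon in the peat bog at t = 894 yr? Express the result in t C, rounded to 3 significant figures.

The sink rate constant is k = F₀/M₀ = 21.67/20970 = 0.001033 yr⁻¹.
Solving dM/dt = F₁ − kM with M(0) = M₀ gives M(t) = F₁/k + (M₀ − F₁/k)·e^(−kt).
F₁/k = 14.40/0.001033 = 13935 t C; kt = 0.001033 × 894 = 0.9238, e^(−kt) = 0.3970.
M(894) = 13935 + (20970 − 13935) × 0.3970 = 13935 + 2793 = 16728 t C.

16700 t C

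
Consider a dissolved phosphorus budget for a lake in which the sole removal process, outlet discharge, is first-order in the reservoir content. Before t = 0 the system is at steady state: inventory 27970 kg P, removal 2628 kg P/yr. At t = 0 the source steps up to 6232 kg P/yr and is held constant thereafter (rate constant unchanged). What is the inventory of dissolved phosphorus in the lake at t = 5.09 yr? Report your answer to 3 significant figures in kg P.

42600 kg P

The sink rate constant is k = F₀/M₀ = 2628/27970 = 0.09396 yr⁻¹.
Solving dM/dt = F₁ − kM with M(0) = M₀ gives M(t) = F₁/k + (M₀ − F₁/k)·e^(−kt).
F₁/k = 6232/0.09396 = 66328 kg P; kt = 0.09396 × 5.09 = 0.4782, e^(−kt) = 0.6199.
M(5.09) = 66328 + (27970 − 66328) × 0.6199 = 66328 − 23780 = 42551 kg P.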